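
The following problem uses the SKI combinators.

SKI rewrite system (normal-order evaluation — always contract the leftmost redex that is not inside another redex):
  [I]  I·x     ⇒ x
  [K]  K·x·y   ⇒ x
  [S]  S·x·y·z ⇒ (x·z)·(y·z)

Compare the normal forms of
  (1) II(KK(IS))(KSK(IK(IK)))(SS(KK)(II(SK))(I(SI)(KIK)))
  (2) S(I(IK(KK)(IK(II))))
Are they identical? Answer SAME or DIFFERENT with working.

Answer: SAME — A ⇓ S(KK), B ⇓ S(KK)

Working:
Term A:
  start: II(KK(IS))(KSK(IK(IK)))(SS(KK)(II(SK))(I(SI)(KIK)))
  step 1: I(KK(IS))(KSK(IK(IK)))(SS(KK)(II(SK))(I(SI)(KIK)))
  step 2: KK(IS)(KSK(IK(IK)))(SS(KK)(II(SK))(I(SI)(KIK)))
  step 3: K(KSK(IK(IK)))(SS(KK)(II(SK))(I(SI)(KIK)))
  step 4: KSK(IK(IK))
  step 5: S(IK(IK))
  step 6: S(K(IK))
  step 7: S(KK)

Term B:
  start: S(I(IK(KK)(IK(II))))
  step 1: S(IK(KK)(IK(II)))
  step 2: S(K(KK)(IK(II)))
  step 3: S(KK)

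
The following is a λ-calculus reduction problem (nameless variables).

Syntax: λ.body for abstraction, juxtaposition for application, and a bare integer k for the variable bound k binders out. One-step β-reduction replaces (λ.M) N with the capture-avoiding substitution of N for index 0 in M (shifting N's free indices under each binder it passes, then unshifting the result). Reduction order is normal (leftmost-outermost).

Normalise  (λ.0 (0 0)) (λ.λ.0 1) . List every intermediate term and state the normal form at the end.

  start: (λ.0 (0 0)) (λ.λ.0 1)
  →1  (λ.λ.0 1) ((λ.λ.0 1) (λ.λ.0 1))
  →2  λ.0 ((λ.λ.0 1) (λ.λ.0 1))
  →3  λ.0 (λ.0 (λ.λ.0 1))

Answer: normal form = λ.0 (λ.0 (λ.λ.0 1))  (in 3 steps)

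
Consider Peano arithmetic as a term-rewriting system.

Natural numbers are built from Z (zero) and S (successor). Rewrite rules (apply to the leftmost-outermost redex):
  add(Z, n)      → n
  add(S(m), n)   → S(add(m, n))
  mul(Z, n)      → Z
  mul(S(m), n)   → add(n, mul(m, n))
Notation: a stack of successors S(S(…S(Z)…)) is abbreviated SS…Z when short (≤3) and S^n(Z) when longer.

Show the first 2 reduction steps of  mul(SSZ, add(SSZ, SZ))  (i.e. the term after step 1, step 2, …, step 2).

Answer: after 2 steps: add(S(add(SZ, SZ)), mul(SZ, add(SSZ, SZ)))

Derivation:
  start: mul(SSZ, add(SSZ, SZ))
  [1] add(add(SSZ, SZ), mul(SZ, add(SSZ, SZ)))
  [2] add(S(add(SZ, SZ)), mul(SZ, add(SSZ, SZ)))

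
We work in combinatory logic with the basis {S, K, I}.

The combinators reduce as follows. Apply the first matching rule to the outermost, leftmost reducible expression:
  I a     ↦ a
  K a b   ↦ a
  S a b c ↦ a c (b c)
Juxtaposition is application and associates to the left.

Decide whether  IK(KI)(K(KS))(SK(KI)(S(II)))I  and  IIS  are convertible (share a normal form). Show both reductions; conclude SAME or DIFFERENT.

Answer: DIFFERENT — A ⇓ I, B ⇓ S

Derivation:
Term A:
  start: IK(KI)(K(KS))(SK(KI)(S(II)))I
  [1] K(KI)(K(KS))(SK(KI)(S(II)))I
  [2] KI(SK(KI)(S(II)))I
  [3] II
  [4] I

Term B:
  start: IIS
  [1] IS
  [2] S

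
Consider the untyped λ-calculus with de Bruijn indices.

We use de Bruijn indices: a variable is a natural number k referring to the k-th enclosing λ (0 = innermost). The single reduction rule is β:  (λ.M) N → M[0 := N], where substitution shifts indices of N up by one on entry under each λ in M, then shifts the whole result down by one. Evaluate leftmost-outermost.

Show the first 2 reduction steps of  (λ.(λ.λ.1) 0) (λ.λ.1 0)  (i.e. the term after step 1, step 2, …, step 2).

Answer: after 2 steps: λ.λ.λ.1 0

Working:
  start: (λ.(λ.λ.1) 0) (λ.λ.1 0)
  →1  (λ.λ.1) (λ.λ.1 0)
  →2  λ.λ.λ.1 0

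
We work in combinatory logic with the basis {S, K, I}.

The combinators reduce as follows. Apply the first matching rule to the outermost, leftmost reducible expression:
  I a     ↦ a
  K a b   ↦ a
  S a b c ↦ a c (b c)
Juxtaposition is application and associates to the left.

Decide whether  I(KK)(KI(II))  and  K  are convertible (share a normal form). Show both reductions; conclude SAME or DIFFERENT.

Answer: SAME — A ⇓ K, B ⇓ K

Derivation:
Term A:
  start: I(KK)(KI(II))
  [1] KK(KI(II))
  [2] K

Term B:
  start: K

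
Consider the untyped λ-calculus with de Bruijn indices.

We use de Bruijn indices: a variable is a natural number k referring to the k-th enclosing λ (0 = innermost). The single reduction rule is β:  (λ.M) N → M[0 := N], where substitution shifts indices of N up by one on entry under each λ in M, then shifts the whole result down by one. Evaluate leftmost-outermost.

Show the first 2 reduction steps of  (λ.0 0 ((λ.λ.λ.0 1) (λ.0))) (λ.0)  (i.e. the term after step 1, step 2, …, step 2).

  start: (λ.0 0 ((λ.λ.λ.0 1) (λ.0))) (λ.0)
  step 1: (λ.0) (λ.0) ((λ.λ.λ.0 1) (λ.0))
  step 2: (λ.0) ((λ.λ.λ.0 1) (λ.0))

Answer: after 2 steps: (λ.0) ((λ.λ.λ.0 1) (λ.0))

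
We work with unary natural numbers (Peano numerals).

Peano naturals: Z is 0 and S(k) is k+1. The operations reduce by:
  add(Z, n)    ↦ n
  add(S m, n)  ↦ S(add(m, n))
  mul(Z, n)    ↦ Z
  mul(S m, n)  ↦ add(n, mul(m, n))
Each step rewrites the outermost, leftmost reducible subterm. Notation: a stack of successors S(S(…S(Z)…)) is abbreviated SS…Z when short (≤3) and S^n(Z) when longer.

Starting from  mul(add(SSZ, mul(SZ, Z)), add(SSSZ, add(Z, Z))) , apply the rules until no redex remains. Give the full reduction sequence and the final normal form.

Answer: normal form = S^6(Z)  (in 27 steps)

Reduction:
  start: mul(add(SSZ, mul(SZ, Z)), add(SSSZ, add(Z, Z)))
  step 1: mul(S(add(SZ, mul(SZ, Z))), add(SSSZ, add(Z, Z)))
  step 2: add(add(SSSZ, add(Z, Z)), mul(add(SZ, mul(SZ, Z)), add(SSSZ, add(Z, Z))))
  step 3: add(S(add(SSZ, add(Z, Z))), mul(add(SZ, mul(SZ, Z)), add(SSSZ, add(Z, Z))))
  step 4: S(add(add(SSZ, add(Z, Z)), mul(add(SZ, mul(SZ, Z)), add(SSSZ, add(Z, Z)))))
  step 5: S(add(S(add(SZ, add(Z, Z))), mul(add(SZ, mul(SZ, Z)), add(SSSZ, add(Z, Z)))))
  step 6: S(S(add(add(SZ, add(Z, Z)), mul(add(SZ, mul(SZ, Z)), add(SSSZ, add(Z, Z))))))
  step 7: S(S(add(S(add(Z, add(Z, Z))), mul(add(SZ, mul(SZ, Z)), add(SSSZ, add(Z, Z))))))
  step 8: S(S(S(add(add(Z, add(Z, Z)), mul(add(SZ, mul(SZ, Z)), add(SSSZ, add(Z, Z)))))))
  step 9: S(S(S(add(add(Z, Z), mul(add(SZ, mul(SZ, Z)), add(SSSZ, add(Z, Z)))))))
  step 10: S(S(S(add(Z, mul(add(SZ, mul(SZ, Z)), add(SSSZ, add(Z, Z)))))))
  step 11: S(S(S(mul(add(SZ, mul(SZ, Z)), add(SSSZ, add(Z, Z))))))
  step 12: S(S(S(mul(S(add(Z, mul(SZ, Z))), add(SSSZ, add(Z, Z))))))
  step 13: S(S(S(add(add(SSSZ, add(Z, Z)), mul(add(Z, mul(SZ, Z)), add(SSSZ, add(Z, Z)))))))
  step 14: S(S(S(add(S(add(SSZ, add(Z, Z))), mul(add(Z, mul(SZ, Z)), add(SSSZ, add(Z, Z)))))))
  step 15: S(S(S(S(add(add(SSZ, add(Z, Z)), mul(add(Z, mul(SZ, Z)), add(SSSZ, add(Z, Z))))))))
  step 16: S(S(S(S(add(S(add(SZ, add(Z, Z))), mul(add(Z, mul(SZ, Z)), add(SSSZ, add(Z, Z))))))))
  step 17: S(S(S(S(S(add(add(SZ, add(Z, Z)), mul(add(Z, mul(SZ, Z)), add(SSSZ, add(Z, Z)))))))))
  step 18: S(S(S(S(S(add(S(add(Z, add(Z, Z))), mul(add(Z, mul(SZ, Z)), add(SSSZ, add(Z, Z)))))))))
  step 19: S(S(S(S(S(S(add(add(Z, add(Z, Z)), mul(add(Z, mul(SZ, Z)), add(SSSZ, add(Z, Z))))))))))
  step 20: S(S(S(S(S(S(add(add(Z, Z), mul(add(Z, mul(SZ, Z)), add(SSSZ, add(Z, Z))))))))))
  step 21: S(S(S(S(S(S(add(Z, mul(add(Z, mul(SZ, Z)), add(SSSZ, add(Z, Z))))))))))
  step 22: S(S(S(S(S(S(mul(add(Z, mul(SZ, Z)), add(SSSZ, add(Z, Z)))))))))
  step 23: S(S(S(S(S(S(mul(mul(SZ, Z), add(SSSZ, add(Z, Z)))))))))
  step 24: S(S(S(S(S(S(mul(add(Z, mul(Z, Z)), add(SSSZ, add(Z, Z)))))))))
  step 25: S(S(S(S(S(S(mul(mul(Z, Z), add(SSSZ, add(Z, Z)))))))))
  step 26: S(S(S(S(S(S(mul(Z, add(SSSZ, add(Z, Z)))))))))
  step 27: S^6(Z)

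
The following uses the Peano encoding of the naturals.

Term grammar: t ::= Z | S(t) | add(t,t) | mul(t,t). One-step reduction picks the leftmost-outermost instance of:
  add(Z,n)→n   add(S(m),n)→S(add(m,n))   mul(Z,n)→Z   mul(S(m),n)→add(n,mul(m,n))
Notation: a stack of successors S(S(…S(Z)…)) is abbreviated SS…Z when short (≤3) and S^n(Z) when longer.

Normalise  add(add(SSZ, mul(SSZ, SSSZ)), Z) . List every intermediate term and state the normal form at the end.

  start: add(add(SSZ, mul(SSZ, SSSZ)), Z)
  [1] add(S(add(SZ, mul(SSZ, SSSZ))), Z)
  [2] S(add(add(SZ, mul(SSZ, SSSZ)), Z))
  [3] S(add(S(add(Z, mul(SSZ, SSSZ))), Z))
  [4] S(S(add(add(Z, mul(SSZ, SSSZ)), Z)))
  [5] S(S(add(mul(SSZ, SSSZ), Z)))
  [6] S(S(add(add(SSSZ, mul(SZ, SSSZ)), Z)))
  [7] S(S(add(S(add(SSZ, mul(SZ, SSSZ))), Z)))
  [8] S(S(S(add(add(SSZ, mul(SZ, SSSZ)), Z))))
  [9] S(S(S(add(S(add(SZ, mul(SZ, SSSZ))), Z))))
  [10] S(S(S(S(add(add(SZ, mul(SZ, SSSZ)), Z)))))
  [11] S(S(S(S(add(S(add(Z, mul(SZ, SSSZ))), Z)))))
  [12] S(S(S(S(S(add(add(Z, mul(SZ, SSSZ)), Z))))))
  [13] S(S(S(S(S(add(mul(SZ, SSSZ), Z))))))
  [14] S(S(S(S(S(add(add(SSSZ, mul(Z, SSSZ)), Z))))))
  [15] S(S(S(S(S(add(S(add(SSZ, mul(Z, SSSZ))), Z))))))
  [16] S(S(S(S(S(S(add(add(SSZ, mul(Z, SSSZ)), Z)))))))
  [17] S(S(S(S(S(S(add(S(add(SZ, mul(Z, SSSZ))), Z)))))))
  [18] S(S(S(S(S(S(S(add(add(SZ, mul(Z, SSSZ)), Z))))))))
  [19] S(S(S(S(S(S(S(add(S(add(Z, mul(Z, SSSZ))), Z))))))))
  [20] S(S(S(S(S(S(S(S(add(add(Z, mul(Z, SSSZ)), Z)))))))))
  [21] S(S(S(S(S(S(S(S(add(mul(Z, SSSZ), Z)))))))))
  [22] S(S(S(S(S(S(S(S(add(Z, Z)))))))))
  [23] S^8(Z)

Answer: normal form = S^8(Z)  (in 23 steps)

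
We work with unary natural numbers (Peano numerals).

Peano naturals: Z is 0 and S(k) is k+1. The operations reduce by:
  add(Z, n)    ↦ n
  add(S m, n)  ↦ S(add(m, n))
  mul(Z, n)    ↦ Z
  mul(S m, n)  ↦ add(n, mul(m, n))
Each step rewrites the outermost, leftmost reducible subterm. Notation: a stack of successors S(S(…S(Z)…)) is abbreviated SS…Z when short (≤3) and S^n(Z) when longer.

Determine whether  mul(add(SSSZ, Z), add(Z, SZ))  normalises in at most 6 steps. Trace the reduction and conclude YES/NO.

Answer: NO — after 6 steps the term is S(mul(S(add(SZ, Z)), add(Z, SZ))), not yet normal

Derivation:
  start: mul(add(SSSZ, Z), add(Z, SZ))
  →1  mul(S(add(SSZ, Z)), add(Z, SZ))
  →2  add(add(Z, SZ), mul(add(SSZ, Z), add(Z, SZ)))
  →3  add(SZ, mul(add(SSZ, Z), add(Z, SZ)))
  →4  S(add(Z, mul(add(SSZ, Z), add(Z, SZ))))
  →5  S(mul(add(SSZ, Z), add(Z, SZ)))
  →6  S(mul(S(add(SZ, Z)), add(Z, SZ)))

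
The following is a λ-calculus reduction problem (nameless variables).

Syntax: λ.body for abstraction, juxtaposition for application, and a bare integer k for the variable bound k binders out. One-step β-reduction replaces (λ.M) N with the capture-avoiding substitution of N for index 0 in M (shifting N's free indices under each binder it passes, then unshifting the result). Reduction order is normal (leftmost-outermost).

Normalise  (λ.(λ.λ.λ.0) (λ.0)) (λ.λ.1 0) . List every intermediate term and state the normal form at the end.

Answer: normal form = λ.λ.0  (in 2 steps)

Reduction:
  start: (λ.(λ.λ.λ.0) (λ.0)) (λ.λ.1 0)
  [1] (λ.λ.λ.0) (λ.0)
  [2] λ.λ.0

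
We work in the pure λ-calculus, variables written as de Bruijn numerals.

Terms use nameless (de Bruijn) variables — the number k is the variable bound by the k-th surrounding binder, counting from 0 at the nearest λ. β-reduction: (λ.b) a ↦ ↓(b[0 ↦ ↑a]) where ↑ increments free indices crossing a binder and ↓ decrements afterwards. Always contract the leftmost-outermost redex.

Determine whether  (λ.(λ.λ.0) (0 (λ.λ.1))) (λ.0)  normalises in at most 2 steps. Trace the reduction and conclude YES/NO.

Answer: YES — reaches normal form λ.0 in 2 ≤ 2 steps

Working:
  start: (λ.(λ.λ.0) (0 (λ.λ.1))) (λ.0)
  step 1: (λ.λ.0) ((λ.0) (λ.λ.1))
  step 2: λ.0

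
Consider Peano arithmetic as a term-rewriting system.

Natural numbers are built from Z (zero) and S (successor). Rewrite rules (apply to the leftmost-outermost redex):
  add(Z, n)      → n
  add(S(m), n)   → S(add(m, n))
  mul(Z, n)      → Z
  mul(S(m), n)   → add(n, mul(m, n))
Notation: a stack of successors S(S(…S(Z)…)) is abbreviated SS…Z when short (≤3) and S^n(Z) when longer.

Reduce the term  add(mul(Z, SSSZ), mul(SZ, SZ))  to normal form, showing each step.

Answer: normal form = SZ  (in 6 steps)

Working:
  start: add(mul(Z, SSSZ), mul(SZ, SZ))
  →1  add(Z, mul(SZ, SZ))
  →2  mul(SZ, SZ)
  →3  add(SZ, mul(Z, SZ))
  →4  S(add(Z, mul(Z, SZ)))
  →5  S(mul(Z, SZ))
  →6  SZ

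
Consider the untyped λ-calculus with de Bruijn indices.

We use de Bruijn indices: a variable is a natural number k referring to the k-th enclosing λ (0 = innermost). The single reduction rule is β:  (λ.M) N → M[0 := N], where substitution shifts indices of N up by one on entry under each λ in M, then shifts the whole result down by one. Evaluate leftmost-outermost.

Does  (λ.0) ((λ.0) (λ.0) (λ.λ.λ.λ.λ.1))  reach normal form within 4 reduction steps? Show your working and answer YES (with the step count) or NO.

  start: (λ.0) ((λ.0) (λ.0) (λ.λ.λ.λ.λ.1))
  step 1: (λ.0) (λ.0) (λ.λ.λ.λ.λ.1)
  step 2: (λ.0) (λ.λ.λ.λ.λ.1)
  step 3: λ.λ.λ.λ.λ.1

Answer: YES — reaches normal form λ.λ.λ.λ.λ.1 in 3 ≤ 4 steps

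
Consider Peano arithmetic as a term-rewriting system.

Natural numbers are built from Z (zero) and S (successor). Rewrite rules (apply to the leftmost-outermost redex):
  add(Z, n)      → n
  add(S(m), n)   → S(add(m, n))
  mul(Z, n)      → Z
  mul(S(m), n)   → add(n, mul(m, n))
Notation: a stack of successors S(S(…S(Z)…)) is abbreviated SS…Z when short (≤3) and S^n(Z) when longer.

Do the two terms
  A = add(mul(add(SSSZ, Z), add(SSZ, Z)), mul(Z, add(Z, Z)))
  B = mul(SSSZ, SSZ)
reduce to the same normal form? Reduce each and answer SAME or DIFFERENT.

Answer: SAME — A ⇓ S^6(Z), B ⇓ S^6(Z)

Working:
Term A:
  start: add(mul(add(SSSZ, Z), add(SSZ, Z)), mul(Z, add(Z, Z)))
  step 1: add(mul(S(add(SSZ, Z)), add(SSZ, Z)), mul(Z, add(Z, Z)))
  step 2: add(add(add(SSZ, Z), mul(add(SSZ, Z), add(SSZ, Z))), mul(Z, add(Z, Z)))
  step 3: add(add(S(add(SZ, Z)), mul(add(SSZ, Z), add(SSZ, Z))), mul(Z, add(Z, Z)))
  step 4: add(S(add(add(SZ, Z), mul(add(SSZ, Z), add(SSZ, Z)))), mul(Z, add(Z, Z)))
  step 5: S(add(add(add(SZ, Z), mul(add(SSZ, Z), add(SSZ, Z))), mul(Z, add(Z, Z))))
  step 6: S(add(add(S(add(Z, Z)), mul(add(SSZ, Z), add(SSZ, Z))), mul(Z, add(Z, Z))))
  step 7: S(add(S(add(add(Z, Z), mul(add(SSZ, Z), add(SSZ, Z)))), mul(Z, add(Z, Z))))
  step 8: S(S(add(add(add(Z, Z), mul(add(SSZ, Z), add(SSZ, Z))), mul(Z, add(Z, Z)))))
  step 9: S(S(add(add(Z, mul(add(SSZ, Z), add(SSZ, Z))), mul(Z, add(Z, Z)))))
  step 10: S(S(add(mul(add(SSZ, Z), add(SSZ, Z)), mul(Z, add(Z, Z)))))
  step 11: S(S(add(mul(S(add(SZ, Z)), add(SSZ, Z)), mul(Z, add(Z, Z)))))
  step 12: S(S(add(add(add(SSZ, Z), mul(add(SZ, Z), add(SSZ, Z))), mul(Z, add(Z, Z)))))
  step 13: S(S(add(add(S(add(SZ, Z)), mul(add(SZ, Z), add(SSZ, Z))), mul(Z, add(Z, Z)))))
  step 14: S(S(add(S(add(add(SZ, Z), mul(add(SZ, Z), add(SSZ, Z)))), mul(Z, add(Z, Z)))))
  step 15: S(S(S(add(add(add(SZ, Z), mul(add(SZ, Z), add(SSZ, Z))), mul(Z, add(Z, Z))))))
  step 16: S(S(S(add(add(S(add(Z, Z)), mul(add(SZ, Z), add(SSZ, Z))), mul(Z, add(Z, Z))))))
  step 17: S(S(S(add(S(add(add(Z, Z), mul(add(SZ, Z), add(SSZ, Z)))), mul(Z, add(Z, Z))))))
  step 18: S(S(S(S(add(add(add(Z, Z), mul(add(SZ, Z), add(SSZ, Z))), mul(Z, add(Z, Z)))))))
  step 19: S(S(S(S(add(add(Z, mul(add(SZ, Z), add(SSZ, Z))), mul(Z, add(Z, Z)))))))
  step 20: S(S(S(S(add(mul(add(SZ, Z), add(SSZ, Z)), mul(Z, add(Z, Z)))))))
  step 21: S(S(S(S(add(mul(S(add(Z, Z)), add(SSZ, Z)), mul(Z, add(Z, Z)))))))
  step 22: S(S(S(S(add(add(add(SSZ, Z), mul(add(Z, Z), add(SSZ, Z))), mul(Z, add(Z, Z)))))))
  step 23: S(S(S(S(add(add(S(add(SZ, Z)), mul(add(Z, Z), add(SSZ, Z))), mul(Z, add(Z, Z)))))))
  step 24: S(S(S(S(add(S(add(add(SZ, Z), mul(add(Z, Z), add(SSZ, Z)))), mul(Z, add(Z, Z)))))))
  step 25: S(S(S(S(S(add(add(add(SZ, Z), mul(add(Z, Z), add(SSZ, Z))), mul(Z, add(Z, Z))))))))
  step 26: S(S(S(S(S(add(add(S(add(Z, Z)), mul(add(Z, Z), add(SSZ, Z))), mul(Z, add(Z, Z))))))))
  step 27: S(S(S(S(S(add(S(add(add(Z, Z), mul(add(Z, Z), add(SSZ, Z)))), mul(Z, add(Z, Z))))))))
  step 28: S(S(S(S(S(S(add(add(add(Z, Z), mul(add(Z, Z), add(SSZ, Z))), mul(Z, add(Z, Z)))))))))
  step 29: S(S(S(S(S(S(add(add(Z, mul(add(Z, Z), add(SSZ, Z))), mul(Z, add(Z, Z)))))))))
  step 30: S(S(S(S(S(S(add(mul(add(Z, Z), add(SSZ, Z)), mul(Z, add(Z, Z)))))))))
  step 31: S(S(S(S(S(S(add(mul(Z, add(SSZ, Z)), mul(Z, add(Z, Z)))))))))
  step 32: S(S(S(S(S(S(add(Z, mul(Z, add(Z, Z)))))))))
  step 33: S(S(S(S(S(S(mul(Z, add(Z, Z))))))))
  step 34: S^6(Z)

Term B:
  start: mul(SSSZ, SSZ)
  step 1: add(SSZ, mul(SSZ, SSZ))
  step 2: S(add(SZ, mul(SSZ, SSZ)))
  step 3: S(S(add(Z, mul(SSZ, SSZ))))
  step 4: S(S(mul(SSZ, SSZ)))
  step 5: S(S(add(SSZ, mul(SZ, SSZ))))
  step 6: S(S(S(add(SZ, mul(SZ, SSZ)))))
  step 7: S(S(S(S(add(Z, mul(SZ, SSZ))))))
  step 8: S(S(S(S(mul(SZ, SSZ)))))
  step 9: S(S(S(S(add(SSZ, mul(Z, SSZ))))))
  step 10: S(S(S(S(S(add(SZ, mul(Z, SSZ)))))))
  step 11: S(S(S(S(S(S(add(Z, mul(Z, SSZ))))))))
  step 12: S(S(S(S(S(S(mul(Z, SSZ)))))))
  step 13: S^6(Z)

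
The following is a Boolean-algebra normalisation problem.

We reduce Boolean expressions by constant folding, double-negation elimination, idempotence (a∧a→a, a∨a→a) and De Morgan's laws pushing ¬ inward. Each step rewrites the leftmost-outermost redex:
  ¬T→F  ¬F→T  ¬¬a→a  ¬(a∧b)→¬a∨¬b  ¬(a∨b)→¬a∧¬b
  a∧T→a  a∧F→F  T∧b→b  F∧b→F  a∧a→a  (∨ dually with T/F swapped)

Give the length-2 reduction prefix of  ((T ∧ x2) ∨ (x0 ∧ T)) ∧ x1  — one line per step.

  start: ((T ∧ x2) ∨ (x0 ∧ T)) ∧ x1
  step 1: (x2 ∨ (x0 ∧ T)) ∧ x1
  step 2: (x2 ∨ x0) ∧ x1

Answer: after 2 steps: (x2 ∨ x0) ∧ x1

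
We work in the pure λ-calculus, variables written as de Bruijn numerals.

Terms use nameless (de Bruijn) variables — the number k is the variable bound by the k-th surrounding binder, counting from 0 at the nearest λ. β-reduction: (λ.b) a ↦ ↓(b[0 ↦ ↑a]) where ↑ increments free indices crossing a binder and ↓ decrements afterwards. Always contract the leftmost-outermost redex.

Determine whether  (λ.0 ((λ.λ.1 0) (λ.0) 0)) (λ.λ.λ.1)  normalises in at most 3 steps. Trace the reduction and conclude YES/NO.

Answer: YES — reaches normal form λ.λ.1 in 2 ≤ 3 steps

Working:
  start: (λ.0 ((λ.λ.1 0) (λ.0) 0)) (λ.λ.λ.1)
  →1  (λ.λ.λ.1) ((λ.λ.1 0) (λ.0) (λ.λ.λ.1))
  →2  λ.λ.1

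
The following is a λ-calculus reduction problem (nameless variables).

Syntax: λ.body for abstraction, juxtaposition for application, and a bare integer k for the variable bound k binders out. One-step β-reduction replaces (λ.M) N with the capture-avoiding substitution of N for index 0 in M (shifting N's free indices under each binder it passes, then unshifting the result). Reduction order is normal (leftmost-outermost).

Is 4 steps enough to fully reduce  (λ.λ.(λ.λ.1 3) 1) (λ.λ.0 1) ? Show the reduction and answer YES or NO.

Answer: YES — reaches normal form λ.λ.λ.0 (λ.λ.0 1) in 3 ≤ 4 steps

Working:
  start: (λ.λ.(λ.λ.1 3) 1) (λ.λ.0 1)
  [1] λ.(λ.λ.1 (λ.λ.0 1)) (λ.λ.0 1)
  [2] λ.λ.(λ.λ.0 1) (λ.λ.0 1)
  [3] λ.λ.λ.0 (λ.λ.0 1)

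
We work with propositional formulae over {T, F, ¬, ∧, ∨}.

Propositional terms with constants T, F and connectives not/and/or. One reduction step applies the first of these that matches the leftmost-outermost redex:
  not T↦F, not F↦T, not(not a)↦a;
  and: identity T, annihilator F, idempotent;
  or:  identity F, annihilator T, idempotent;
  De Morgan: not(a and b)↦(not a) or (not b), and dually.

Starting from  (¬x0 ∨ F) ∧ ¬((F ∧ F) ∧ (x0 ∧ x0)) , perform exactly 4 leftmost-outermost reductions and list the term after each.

  start: (¬x0 ∨ F) ∧ ¬((F ∧ F) ∧ (x0 ∧ x0))
  [1] ¬x0 ∧ ¬((F ∧ F) ∧ (x0 ∧ x0))
  [2] ¬x0 ∧ (¬(F ∧ F) ∨ ¬(x0 ∧ x0))
  [3] ¬x0 ∧ ((¬F ∨ ¬F) ∨ ¬(x0 ∧ x0))
  [4] ¬x0 ∧ (¬F ∨ ¬(x0 ∧ x0))

Answer: after 4 steps: ¬x0 ∧ (¬F ∨ ¬(x0 ∧ x0))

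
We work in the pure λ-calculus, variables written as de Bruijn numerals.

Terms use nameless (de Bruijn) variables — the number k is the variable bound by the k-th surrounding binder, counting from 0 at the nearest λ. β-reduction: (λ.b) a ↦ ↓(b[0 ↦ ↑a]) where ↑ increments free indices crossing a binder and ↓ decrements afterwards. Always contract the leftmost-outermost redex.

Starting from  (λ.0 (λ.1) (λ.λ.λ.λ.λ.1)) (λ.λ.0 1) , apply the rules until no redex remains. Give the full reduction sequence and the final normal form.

  start: (λ.0 (λ.1) (λ.λ.λ.λ.λ.1)) (λ.λ.0 1)
  →1  (λ.λ.0 1) (λ.λ.λ.0 1) (λ.λ.λ.λ.λ.1)
  →2  (λ.0 (λ.λ.λ.0 1)) (λ.λ.λ.λ.λ.1)
  →3  (λ.λ.λ.λ.λ.1) (λ.λ.λ.0 1)
  →4  λ.λ.λ.λ.1

Answer: normal form = λ.λ.λ.λ.1  (in 4 steps)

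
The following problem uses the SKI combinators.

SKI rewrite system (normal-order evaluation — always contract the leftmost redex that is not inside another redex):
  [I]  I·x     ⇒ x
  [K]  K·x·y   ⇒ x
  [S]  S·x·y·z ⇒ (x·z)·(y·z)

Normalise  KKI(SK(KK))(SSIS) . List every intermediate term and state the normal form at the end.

Answer: normal form = SK(KK)  (in 2 steps)

Reduction:
  start: KKI(SK(KK))(SSIS)
  [1] K(SK(KK))(SSIS)
  [2] SK(KK)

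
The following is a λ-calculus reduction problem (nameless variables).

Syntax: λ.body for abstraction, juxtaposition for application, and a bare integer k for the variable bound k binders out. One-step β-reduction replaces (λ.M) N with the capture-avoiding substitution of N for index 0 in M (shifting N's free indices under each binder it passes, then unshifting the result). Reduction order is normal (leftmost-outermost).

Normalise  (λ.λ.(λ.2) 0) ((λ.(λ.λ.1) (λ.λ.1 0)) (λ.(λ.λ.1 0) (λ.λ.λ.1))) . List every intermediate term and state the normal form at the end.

  start: (λ.λ.(λ.2) 0) ((λ.(λ.λ.1) (λ.λ.1 0)) (λ.(λ.λ.1 0) (λ.λ.λ.1)))
  step 1: λ.(λ.(λ.(λ.λ.1) (λ.λ.1 0)) (λ.(λ.λ.1 0) (λ.λ.λ.1))) 0
  step 2: λ.(λ.(λ.λ.1) (λ.λ.1 0)) (λ.(λ.λ.1 0) (λ.λ.λ.1))
  step 3: λ.(λ.λ.1) (λ.λ.1 0)
  step 4: λ.λ.λ.λ.1 0

Answer: normal form = λ.λ.λ.λ.1 0  (in 4 steps)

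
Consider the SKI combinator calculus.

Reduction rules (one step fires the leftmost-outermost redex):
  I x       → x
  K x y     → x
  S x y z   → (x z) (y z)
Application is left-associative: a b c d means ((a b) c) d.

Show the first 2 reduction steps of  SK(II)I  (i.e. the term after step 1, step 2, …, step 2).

Answer: after 2 steps: I

Derivation:
  start: SK(II)I
  step 1: KI(III)
  step 2: I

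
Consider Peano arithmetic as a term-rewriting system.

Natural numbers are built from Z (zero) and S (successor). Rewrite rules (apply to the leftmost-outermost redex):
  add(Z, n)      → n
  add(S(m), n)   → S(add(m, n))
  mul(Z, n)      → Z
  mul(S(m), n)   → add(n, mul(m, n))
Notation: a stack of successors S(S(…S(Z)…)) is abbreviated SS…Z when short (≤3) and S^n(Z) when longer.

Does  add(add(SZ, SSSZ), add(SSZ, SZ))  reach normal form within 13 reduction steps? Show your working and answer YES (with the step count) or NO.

  start: add(add(SZ, SSSZ), add(SSZ, SZ))
  step 1: add(S(add(Z, SSSZ)), add(SSZ, SZ))
  step 2: S(add(add(Z, SSSZ), add(SSZ, SZ)))
  step 3: S(add(SSSZ, add(SSZ, SZ)))
  step 4: S(S(add(SSZ, add(SSZ, SZ))))
  step 5: S(S(S(add(SZ, add(SSZ, SZ)))))
  step 6: S(S(S(S(add(Z, add(SSZ, SZ))))))
  step 7: S(S(S(S(add(SSZ, SZ)))))
  step 8: S(S(S(S(S(add(SZ, SZ))))))
  step 9: S(S(S(S(S(S(add(Z, SZ)))))))
  step 10: S^7(Z)

Answer: YES — reaches normal form S^7(Z) in 10 ≤ 13 steps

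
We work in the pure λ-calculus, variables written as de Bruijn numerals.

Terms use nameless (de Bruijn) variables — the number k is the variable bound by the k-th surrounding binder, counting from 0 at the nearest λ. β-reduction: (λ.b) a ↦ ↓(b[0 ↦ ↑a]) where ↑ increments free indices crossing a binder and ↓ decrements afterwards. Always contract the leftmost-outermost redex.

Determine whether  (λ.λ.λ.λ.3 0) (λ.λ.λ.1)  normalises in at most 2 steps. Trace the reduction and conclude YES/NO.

  start: (λ.λ.λ.λ.3 0) (λ.λ.λ.1)
  [1] λ.λ.λ.(λ.λ.λ.1) 0
  [2] λ.λ.λ.λ.λ.1

Answer: YES — reaches normal form λ.λ.λ.λ.λ.1 in 2 ≤ 2 steps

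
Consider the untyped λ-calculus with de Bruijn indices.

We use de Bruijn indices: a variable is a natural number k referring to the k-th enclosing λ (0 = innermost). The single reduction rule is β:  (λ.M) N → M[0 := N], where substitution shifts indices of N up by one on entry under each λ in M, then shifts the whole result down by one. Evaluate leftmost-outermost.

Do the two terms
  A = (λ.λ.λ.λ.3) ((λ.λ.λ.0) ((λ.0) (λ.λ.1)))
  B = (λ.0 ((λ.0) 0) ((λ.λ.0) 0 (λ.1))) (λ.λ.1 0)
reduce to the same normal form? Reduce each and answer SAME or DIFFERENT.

Answer: DIFFERENT — A ⇓ λ.λ.λ.λ.λ.0, B ⇓ λ.λ.λ.1 0

Reduction:
Term A:
  start: (λ.λ.λ.λ.3) ((λ.λ.λ.0) ((λ.0) (λ.λ.1)))
  →1  λ.λ.λ.(λ.λ.λ.0) ((λ.0) (λ.λ.1))
  →2  λ.λ.λ.λ.λ.0

Term B:
  start: (λ.0 ((λ.0) 0) ((λ.λ.0) 0 (λ.1))) (λ.λ.1 0)
  →1  (λ.λ.1 0) ((λ.0) (λ.λ.1 0)) ((λ.λ.0) (λ.λ.1 0) (λ.λ.λ.1 0))
  →2  (λ.(λ.0) (λ.λ.1 0) 0) ((λ.λ.0) (λ.λ.1 0) (λ.λ.λ.1 0))
  →3  (λ.0) (λ.λ.1 0) ((λ.λ.0) (λ.λ.1 0) (λ.λ.λ.1 0))
  →4  (λ.λ.1 0) ((λ.λ.0) (λ.λ.1 0) (λ.λ.λ.1 0))
  →5  λ.(λ.λ.0) (λ.λ.1 0) (λ.λ.λ.1 0) 0
  →6  λ.(λ.0) (λ.λ.λ.1 0) 0
  →7  λ.(λ.λ.λ.1 0) 0
  →8  λ.λ.λ.1 0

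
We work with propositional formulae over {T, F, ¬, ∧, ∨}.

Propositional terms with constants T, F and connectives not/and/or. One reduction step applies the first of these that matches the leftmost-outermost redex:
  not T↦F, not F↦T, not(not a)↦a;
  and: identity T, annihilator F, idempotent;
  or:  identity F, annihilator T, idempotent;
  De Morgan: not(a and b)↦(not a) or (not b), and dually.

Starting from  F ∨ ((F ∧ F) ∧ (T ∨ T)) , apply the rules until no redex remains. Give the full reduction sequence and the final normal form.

Answer: normal form = F  (in 3 steps)

Reduction:
  start: F ∨ ((F ∧ F) ∧ (T ∨ T))
  step 1: (F ∧ F) ∧ (T ∨ T)
  step 2: F ∧ (T ∨ T)
  step 3: F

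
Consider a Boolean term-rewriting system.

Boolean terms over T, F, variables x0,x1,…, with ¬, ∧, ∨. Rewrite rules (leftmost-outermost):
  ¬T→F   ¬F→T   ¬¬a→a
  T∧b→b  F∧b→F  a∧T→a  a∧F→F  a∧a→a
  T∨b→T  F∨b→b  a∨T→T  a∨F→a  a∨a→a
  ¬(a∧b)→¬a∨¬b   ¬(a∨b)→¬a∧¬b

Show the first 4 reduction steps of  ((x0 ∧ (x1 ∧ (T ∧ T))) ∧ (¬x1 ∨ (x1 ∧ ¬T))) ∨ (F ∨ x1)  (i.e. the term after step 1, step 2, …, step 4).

  start: ((x0 ∧ (x1 ∧ (T ∧ T))) ∧ (¬x1 ∨ (x1 ∧ ¬T))) ∨ (F ∨ x1)
  [1] ((x0 ∧ (x1 ∧ T)) ∧ (¬x1 ∨ (x1 ∧ ¬T))) ∨ (F ∨ x1)
  [2] ((x0 ∧ x1) ∧ (¬x1 ∨ (x1 ∧ ¬T))) ∨ (F ∨ x1)
  [3] ((x0 ∧ x1) ∧ (¬x1 ∨ (x1 ∧ F))) ∨ (F ∨ x1)
  [4] ((x0 ∧ x1) ∧ (¬x1 ∨ F)) ∨ (F ∨ x1)

Answer: after 4 steps: ((x0 ∧ x1) ∧ (¬x1 ∨ F)) ∨ (F ∨ x1)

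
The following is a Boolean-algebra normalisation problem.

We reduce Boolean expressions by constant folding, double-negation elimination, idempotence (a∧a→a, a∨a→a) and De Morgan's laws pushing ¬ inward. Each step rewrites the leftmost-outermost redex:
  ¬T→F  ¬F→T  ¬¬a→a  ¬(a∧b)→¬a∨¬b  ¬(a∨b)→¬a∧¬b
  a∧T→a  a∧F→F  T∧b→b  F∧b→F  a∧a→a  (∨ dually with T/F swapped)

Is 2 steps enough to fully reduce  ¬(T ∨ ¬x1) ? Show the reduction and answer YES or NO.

Answer: NO — after 2 steps the term is F ∧ ¬¬x1, not yet normal

Reduction:
  start: ¬(T ∨ ¬x1)
  →1  ¬T ∧ ¬¬x1
  →2  F ∧ ¬¬x1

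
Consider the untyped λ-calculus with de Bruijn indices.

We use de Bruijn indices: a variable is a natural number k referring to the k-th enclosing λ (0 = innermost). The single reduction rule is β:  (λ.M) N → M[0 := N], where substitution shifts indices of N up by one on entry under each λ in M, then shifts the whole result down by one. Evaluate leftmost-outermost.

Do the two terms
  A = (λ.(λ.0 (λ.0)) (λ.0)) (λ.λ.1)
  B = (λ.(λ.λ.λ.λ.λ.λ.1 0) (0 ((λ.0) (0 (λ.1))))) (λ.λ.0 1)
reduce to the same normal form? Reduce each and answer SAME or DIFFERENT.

Answer: DIFFERENT — A ⇓ λ.0, B ⇓ λ.λ.λ.λ.λ.1 0

Derivation:
Term A:
  start: (λ.(λ.0 (λ.0)) (λ.0)) (λ.λ.1)
  →1  (λ.0 (λ.0)) (λ.0)
  →2  (λ.0) (λ.0)
  →3  λ.0

Term B:
  start: (λ.(λ.λ.λ.λ.λ.λ.1 0) (0 ((λ.0) (0 (λ.1))))) (λ.λ.0 1)
  →1  (λ.λ.λ.λ.λ.λ.1 0) ((λ.λ.0 1) ((λ.0) ((λ.λ.0 1) (λ.λ.λ.0 1))))
  →2  λ.λ.λ.λ.λ.1 0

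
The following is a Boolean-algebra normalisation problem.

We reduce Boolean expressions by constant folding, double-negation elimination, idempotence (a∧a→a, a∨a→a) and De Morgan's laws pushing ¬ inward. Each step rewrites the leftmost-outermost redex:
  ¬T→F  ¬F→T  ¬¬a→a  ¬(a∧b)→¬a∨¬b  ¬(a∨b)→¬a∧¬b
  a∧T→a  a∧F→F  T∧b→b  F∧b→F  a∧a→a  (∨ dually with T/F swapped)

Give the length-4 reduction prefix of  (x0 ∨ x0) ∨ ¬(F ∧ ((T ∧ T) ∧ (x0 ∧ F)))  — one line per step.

Answer: after 4 steps: x0 ∨ T

Working:
  start: (x0 ∨ x0) ∨ ¬(F ∧ ((T ∧ T) ∧ (x0 ∧ F)))
  →1  x0 ∨ ¬(F ∧ ((T ∧ T) ∧ (x0 ∧ F)))
  →2  x0 ∨ (¬F ∨ ¬((T ∧ T) ∧ (x0 ∧ F)))
  →3  x0 ∨ (T ∨ ¬((T ∧ T) ∧ (x0 ∧ F)))
  →4  x0 ∨ T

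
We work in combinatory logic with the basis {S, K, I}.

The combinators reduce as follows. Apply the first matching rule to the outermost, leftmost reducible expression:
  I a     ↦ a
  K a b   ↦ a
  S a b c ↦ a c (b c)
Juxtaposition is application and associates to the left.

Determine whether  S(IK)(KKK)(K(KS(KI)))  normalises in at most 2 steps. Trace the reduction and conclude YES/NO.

Answer: NO — after 2 steps the term is K(K(KS(KI)))(KKK(K(KS(KI)))), not yet normal

Reduction:
  start: S(IK)(KKK)(K(KS(KI)))
  [1] IK(K(KS(KI)))(KKK(K(KS(KI))))
  [2] K(K(KS(KI)))(KKK(K(KS(KI))))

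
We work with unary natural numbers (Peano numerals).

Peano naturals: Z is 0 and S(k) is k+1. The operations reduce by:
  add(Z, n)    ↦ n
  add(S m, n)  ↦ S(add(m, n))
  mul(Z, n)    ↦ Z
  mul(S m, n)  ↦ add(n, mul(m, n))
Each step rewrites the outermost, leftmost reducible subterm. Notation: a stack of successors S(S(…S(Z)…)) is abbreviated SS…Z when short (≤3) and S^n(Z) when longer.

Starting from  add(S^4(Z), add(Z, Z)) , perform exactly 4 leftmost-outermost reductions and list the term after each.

Answer: after 4 steps: S(S(S(S(add(Z, add(Z, Z))))))

Working:
  start: add(S^4(Z), add(Z, Z))
  →1  S(add(SSSZ, add(Z, Z)))
  →2  S(S(add(SSZ, add(Z, Z))))
  →3  S(S(S(add(SZ, add(Z, Z)))))
  →4  S(S(S(S(add(Z, add(Z, Z))))))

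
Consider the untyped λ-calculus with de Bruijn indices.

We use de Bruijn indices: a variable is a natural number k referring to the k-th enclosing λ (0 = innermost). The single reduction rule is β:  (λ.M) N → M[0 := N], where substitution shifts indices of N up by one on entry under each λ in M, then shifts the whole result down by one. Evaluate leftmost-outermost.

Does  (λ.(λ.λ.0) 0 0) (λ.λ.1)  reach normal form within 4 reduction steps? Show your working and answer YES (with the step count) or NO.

  start: (λ.(λ.λ.0) 0 0) (λ.λ.1)
  step 1: (λ.λ.0) (λ.λ.1) (λ.λ.1)
  step 2: (λ.0) (λ.λ.1)
  step 3: λ.λ.1

Answer: YES — reaches normal form λ.λ.1 in 3 ≤ 4 steps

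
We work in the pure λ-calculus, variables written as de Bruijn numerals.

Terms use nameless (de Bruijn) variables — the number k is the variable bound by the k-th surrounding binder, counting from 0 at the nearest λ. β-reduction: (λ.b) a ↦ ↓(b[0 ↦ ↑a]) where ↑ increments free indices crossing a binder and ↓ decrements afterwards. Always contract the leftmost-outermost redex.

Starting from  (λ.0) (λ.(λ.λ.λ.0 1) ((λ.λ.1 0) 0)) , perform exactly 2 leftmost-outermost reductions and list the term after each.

Answer: after 2 steps: λ.λ.λ.0 1

Derivation:
  start: (λ.0) (λ.(λ.λ.λ.0 1) ((λ.λ.1 0) 0))
  step 1: λ.(λ.λ.λ.0 1) ((λ.λ.1 0) 0)
  step 2: λ.λ.λ.0 1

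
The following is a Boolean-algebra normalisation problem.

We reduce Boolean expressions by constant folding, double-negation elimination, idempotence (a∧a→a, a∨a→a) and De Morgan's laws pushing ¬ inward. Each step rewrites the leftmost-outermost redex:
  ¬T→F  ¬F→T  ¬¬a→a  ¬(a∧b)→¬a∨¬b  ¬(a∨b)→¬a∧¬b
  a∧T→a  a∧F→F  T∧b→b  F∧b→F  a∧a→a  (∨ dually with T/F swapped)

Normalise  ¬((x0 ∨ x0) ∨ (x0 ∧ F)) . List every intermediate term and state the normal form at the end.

  start: ¬((x0 ∨ x0) ∨ (x0 ∧ F))
  step 1: ¬(x0 ∨ x0) ∧ ¬(x0 ∧ F)
  step 2: (¬x0 ∧ ¬x0) ∧ ¬(x0 ∧ F)
  step 3: ¬x0 ∧ ¬(x0 ∧ F)
  step 4: ¬x0 ∧ (¬x0 ∨ ¬F)
  step 5: ¬x0 ∧ (¬x0 ∨ T)
  step 6: ¬x0 ∧ T
  step 7: ¬x0

Answer: normal form = ¬x0  (in 7 steps)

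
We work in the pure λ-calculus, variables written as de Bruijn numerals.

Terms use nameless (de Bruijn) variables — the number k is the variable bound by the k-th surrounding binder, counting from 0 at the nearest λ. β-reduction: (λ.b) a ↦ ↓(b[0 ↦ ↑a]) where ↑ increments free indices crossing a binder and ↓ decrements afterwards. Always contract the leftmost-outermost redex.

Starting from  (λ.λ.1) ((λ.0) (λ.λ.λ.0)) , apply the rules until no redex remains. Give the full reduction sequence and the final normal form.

  start: (λ.λ.1) ((λ.0) (λ.λ.λ.0))
  step 1: λ.(λ.0) (λ.λ.λ.0)
  step 2: λ.λ.λ.λ.0

Answer: normal form = λ.λ.λ.λ.0  (in 2 steps)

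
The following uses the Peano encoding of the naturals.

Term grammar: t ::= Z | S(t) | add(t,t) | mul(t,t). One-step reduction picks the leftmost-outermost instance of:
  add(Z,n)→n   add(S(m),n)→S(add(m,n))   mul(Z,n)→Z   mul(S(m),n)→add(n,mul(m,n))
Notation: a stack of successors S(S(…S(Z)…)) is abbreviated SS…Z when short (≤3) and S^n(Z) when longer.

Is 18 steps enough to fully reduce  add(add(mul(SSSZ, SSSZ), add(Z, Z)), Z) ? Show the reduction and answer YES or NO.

  start: add(add(mul(SSSZ, SSSZ), add(Z, Z)), Z)
  step 1: add(add(add(SSSZ, mul(SSZ, SSSZ)), add(Z, Z)), Z)
  step 2: add(add(S(add(SSZ, mul(SSZ, SSSZ))), add(Z, Z)), Z)
  step 3: add(S(add(add(SSZ, mul(SSZ, SSSZ)), add(Z, Z))), Z)
  step 4: S(add(add(add(SSZ, mul(SSZ, SSSZ)), add(Z, Z)), Z))
  step 5: S(add(add(S(add(SZ, mul(SSZ, SSSZ))), add(Z, Z)), Z))
  step 6: S(add(S(add(add(SZ, mul(SSZ, SSSZ)), add(Z, Z))), Z))
  step 7: S(S(add(add(add(SZ, mul(SSZ, SSSZ)), add(Z, Z)), Z)))
  step 8: S(S(add(add(S(add(Z, mul(SSZ, SSSZ))), add(Z, Z)), Z)))
  step 9: S(S(add(S(add(add(Z, mul(SSZ, SSSZ)), add(Z, Z))), Z)))
  step 10: S(S(S(add(add(add(Z, mul(SSZ, SSSZ)), add(Z, Z)), Z))))
  step 11: S(S(S(add(add(mul(SSZ, SSSZ), add(Z, Z)), Z))))
  step 12: S(S(S(add(add(add(SSSZ, mul(SZ, SSSZ)), add(Z, Z)), Z))))
  step 13: S(S(S(add(add(S(add(SSZ, mul(SZ, SSSZ))), add(Z, Z)), Z))))
  step 14: S(S(S(add(S(add(add(SSZ, mul(SZ, SSSZ)), add(Z, Z))), Z))))
  step 15: S(S(S(S(add(add(add(SSZ, mul(SZ, SSSZ)), add(Z, Z)), Z)))))
  step 16: S(S(S(S(add(add(S(add(SZ, mul(SZ, SSSZ))), add(Z, Z)), Z)))))
  step 17: S(S(S(S(add(S(add(add(SZ, mul(SZ, SSSZ)), add(Z, Z))), Z)))))
  step 18: S(S(S(S(S(add(add(add(SZ, mul(SZ, SSSZ)), add(Z, Z)), Z))))))

Answer: NO — after 18 steps the term is S(S(S(S(S(add(add(add(SZ, mul(SZ, SSSZ)), add(Z, Z)), Z)))))), not yet normal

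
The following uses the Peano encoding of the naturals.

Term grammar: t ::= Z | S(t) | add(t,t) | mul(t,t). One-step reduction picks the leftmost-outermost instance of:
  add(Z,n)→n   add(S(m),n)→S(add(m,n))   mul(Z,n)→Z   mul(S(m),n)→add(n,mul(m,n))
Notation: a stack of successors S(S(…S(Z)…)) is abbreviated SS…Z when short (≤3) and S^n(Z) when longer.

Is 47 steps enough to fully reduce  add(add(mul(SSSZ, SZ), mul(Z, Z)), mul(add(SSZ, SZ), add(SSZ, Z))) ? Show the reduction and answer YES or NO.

  start: add(add(mul(SSSZ, SZ), mul(Z, Z)), mul(add(SSZ, SZ), add(SSZ, Z)))
  step 1: add(add(add(SZ, mul(SSZ, SZ)), mul(Z, Z)), mul(add(SSZ, SZ), add(SSZ, Z)))
  step 2: add(add(S(add(Z, mul(SSZ, SZ))), mul(Z, Z)), mul(add(SSZ, SZ), add(SSZ, Z)))
  step 3: add(S(add(add(Z, mul(SSZ, SZ)), mul(Z, Z))), mul(add(SSZ, SZ), add(SSZ, Z)))
  step 4: S(add(add(add(Z, mul(SSZ, SZ)), mul(Z, Z)), mul(add(SSZ, SZ), add(SSZ, Z))))
  step 5: S(add(add(mul(SSZ, SZ), mul(Z, Z)), mul(add(SSZ, SZ), add(SSZ, Z))))
  step 6: S(add(add(add(SZ, mul(SZ, SZ)), mul(Z, Z)), mul(add(SSZ, SZ), add(SSZ, Z))))
  step 7: S(add(add(S(add(Z, mul(SZ, SZ))), mul(Z, Z)), mul(add(SSZ, SZ), add(SSZ, Z))))
  step 8: S(add(S(add(add(Z, mul(SZ, SZ)), mul(Z, Z))), mul(add(SSZ, SZ), add(SSZ, Z))))
  step 9: S(S(add(add(add(Z, mul(SZ, SZ)), mul(Z, Z)), mul(add(SSZ, SZ), add(SSZ, Z)))))
  step 10: S(S(add(add(mul(SZ, SZ), mul(Z, Z)), mul(add(SSZ, SZ), add(SSZ, Z)))))
  step 11: S(S(add(add(add(SZ, mul(Z, SZ)), mul(Z, Z)), mul(add(SSZ, SZ), add(SSZ, Z)))))
  step 12: S(S(add(add(S(add(Z, mul(Z, SZ))), mul(Z, Z)), mul(add(SSZ, SZ), add(SSZ, Z)))))
  step 13: S(S(add(S(add(add(Z, mul(Z, SZ)), mul(Z, Z))), mul(add(SSZ, SZ), add(SSZ, Z)))))
  step 14: S(S(S(add(add(add(Z, mul(Z, SZ)), mul(Z, Z)), mul(add(SSZ, SZ), add(SSZ, Z))))))
  step 15: S(S(S(add(add(mul(Z, SZ), mul(Z, Z)), mul(add(SSZ, SZ), add(SSZ, Z))))))
  step 16: S(S(S(add(add(Z, mul(Z, Z)), mul(add(SSZ, SZ), add(SSZ, Z))))))
  step 17: S(S(S(add(mul(Z, Z), mul(add(SSZ, SZ), add(SSZ, Z))))))
  step 18: S(S(S(add(Z, mul(add(SSZ, SZ), add(SSZ, Z))))))
  step 19: S(S(S(mul(add(SSZ, SZ), add(SSZ, Z)))))
  step 20: S(S(S(mul(S(add(SZ, SZ)), add(SSZ, Z)))))
  step 21: S(S(S(add(add(SSZ, Z), mul(add(SZ, SZ), add(SSZ, Z))))))
  step 22: S(S(S(add(S(add(SZ, Z)), mul(add(SZ, SZ), add(SSZ, Z))))))
  step 23: S(S(S(S(add(add(SZ, Z), mul(add(SZ, SZ), add(SSZ, Z)))))))
  step 24: S(S(S(S(add(S(add(Z, Z)), mul(add(SZ, SZ), add(SSZ, Z)))))))
  step 25: S(S(S(S(S(add(add(Z, Z), mul(add(SZ, SZ), add(SSZ, Z))))))))
  step 26: S(S(S(S(S(add(Z, mul(add(SZ, SZ), add(SSZ, Z))))))))
  step 27: S(S(S(S(S(mul(add(SZ, SZ), add(SSZ, Z)))))))
  step 28: S(S(S(S(S(mul(S(add(Z, SZ)), add(SSZ, Z)))))))
  step 29: S(S(S(S(S(add(add(SSZ, Z), mul(add(Z, SZ), add(SSZ, Z))))))))
  step 30: S(S(S(S(S(add(S(add(SZ, Z)), mul(add(Z, SZ), add(SSZ, Z))))))))
  step 31: S(S(S(S(S(S(add(add(SZ, Z), mul(add(Z, SZ), add(SSZ, Z)))))))))
  step 32: S(S(S(S(S(S(add(S(add(Z, Z)), mul(add(Z, SZ), add(SSZ, Z)))))))))
  step 33: S(S(S(S(S(S(S(add(add(Z, Z), mul(add(Z, SZ), add(SSZ, Z))))))))))
  step 34: S(S(S(S(S(S(S(add(Z, mul(add(Z, SZ), add(SSZ, Z))))))))))
  step 35: S(S(S(S(S(S(S(mul(add(Z, SZ), add(SSZ, Z)))))))))
  step 36: S(S(S(S(S(S(S(mul(SZ, add(SSZ, Z)))))))))
  step 37: S(S(S(S(S(S(S(add(add(SSZ, Z), mul(Z, add(SSZ, Z))))))))))
  step 38: S(S(S(S(S(S(S(add(S(add(SZ, Z)), mul(Z, add(SSZ, Z))))))))))
  step 39: S(S(S(S(S(S(S(S(add(add(SZ, Z), mul(Z, add(SSZ, Z)))))))))))
  step 40: S(S(S(S(S(S(S(S(add(S(add(Z, Z)), mul(Z, add(SSZ, Z)))))))))))
  step 41: S(S(S(S(S(S(S(S(S(add(add(Z, Z), mul(Z, add(SSZ, Z))))))))))))
  step 42: S(S(S(S(S(S(S(S(S(add(Z, mul(Z, add(SSZ, Z))))))))))))
  step 43: S(S(S(S(S(S(S(S(S(mul(Z, add(SSZ, Z)))))))))))
  step 44: S^9(Z)

Answer: YES — reaches normal form S^9(Z) in 44 ≤ 47 steps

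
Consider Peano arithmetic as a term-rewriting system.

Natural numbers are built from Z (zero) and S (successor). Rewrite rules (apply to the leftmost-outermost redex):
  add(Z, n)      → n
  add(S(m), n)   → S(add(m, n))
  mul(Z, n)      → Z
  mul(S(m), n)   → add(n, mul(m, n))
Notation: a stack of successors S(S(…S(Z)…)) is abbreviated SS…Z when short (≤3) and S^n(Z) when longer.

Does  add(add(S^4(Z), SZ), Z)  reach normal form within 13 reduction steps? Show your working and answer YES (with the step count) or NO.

Answer: YES — reaches normal form S^5(Z) in 11 ≤ 13 steps

Working:
  start: add(add(S^4(Z), SZ), Z)
  step 1: add(S(add(SSSZ, SZ)), Z)
  step 2: S(add(add(SSSZ, SZ), Z))
  step 3: S(add(S(add(SSZ, SZ)), Z))
  step 4: S(S(add(add(SSZ, SZ), Z)))
  step 5: S(S(add(S(add(SZ, SZ)), Z)))
  step 6: S(S(S(add(add(SZ, SZ), Z))))
  step 7: S(S(S(add(S(add(Z, SZ)), Z))))
  step 8: S(S(S(S(add(add(Z, SZ), Z)))))
  step 9: S(S(S(S(add(SZ, Z)))))
  step 10: S(S(S(S(S(add(Z, Z))))))
  step 11: S^5(Z)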